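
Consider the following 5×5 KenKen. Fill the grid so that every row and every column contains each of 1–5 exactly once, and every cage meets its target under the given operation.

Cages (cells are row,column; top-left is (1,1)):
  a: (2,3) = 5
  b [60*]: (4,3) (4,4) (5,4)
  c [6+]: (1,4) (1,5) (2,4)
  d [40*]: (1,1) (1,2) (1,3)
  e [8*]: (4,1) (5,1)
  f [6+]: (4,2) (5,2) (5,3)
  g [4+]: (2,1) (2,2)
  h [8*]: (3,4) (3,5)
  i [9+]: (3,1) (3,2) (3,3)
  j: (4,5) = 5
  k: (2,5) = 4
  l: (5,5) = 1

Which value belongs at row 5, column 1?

4

A is a freebie, so (2,3) = 5.
Cage k is a single given cell, so (2,5) = 4.
Column 5 now contains 4, which forces (3,5) = 2.
Cage j is given, which forces (4,5) = 5.
Cage l is given; hence (5,5) = 1.
Column 5 now contains 1; hence (1,5) = 3.
Row 3 now contains 2, leaving (3,4) = 4.
Cage f has sum 6, so (4,2) = 1.
4 is placed in column 4, leaving (4,4) = 3.
The 3 cells of cage b must have product 60; hence (5,4) = 5.
Cage g's pair has sum 4, leaving (2,1) = 1.
Column 2 now contains 1, which forces (2,2) = 3.
1 is placed in row 2, which forces (2,4) = 2.
3 is placed in column 2, so (3,2) = 5.
Row 4 already has 3; hence (4,3) = 4.
3 is placed in column 2; hence (5,2) = 2.
2 is placed in row 5, leaving (5,3) = 3.
The 3 cells of cage d must have product 40; hence (1,1) = 5.
Column 2 now contains 2, so (1,2) = 4.
4 is placed in column 3, so (1,3) = 2.
2 is placed in column 4; hence (1,4) = 1.
Row 3 already has 5, leaving (3,1) = 3.
Column 3 now contains 3, which forces (3,3) = 1.
Row 4 already has 4, leaving (4,1) = 2.
2 is placed in row 5, which forces (5,1) = 4.
The full grid is 5 4 2 1 3 / 1 3 5 2 4 / 3 5 1 4 2 / 2 1 4 3 5 / 4 2 3 5 1.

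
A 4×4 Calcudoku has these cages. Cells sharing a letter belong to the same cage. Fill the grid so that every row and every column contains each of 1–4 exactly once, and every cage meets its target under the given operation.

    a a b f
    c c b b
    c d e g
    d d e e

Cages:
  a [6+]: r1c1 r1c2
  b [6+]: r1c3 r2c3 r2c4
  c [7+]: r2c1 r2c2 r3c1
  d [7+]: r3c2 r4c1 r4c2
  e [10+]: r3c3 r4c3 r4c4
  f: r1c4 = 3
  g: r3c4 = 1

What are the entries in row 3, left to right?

2 3 4 1

Cage f is given, so r1c4 = 3.
G is a freebie; hence r3c4 = 1.
3 is placed in column 4, so r4c4 = 4.
Cage b needs sum 6, so r1c3 = 1.
The 3 cells of cage b must have sum 6; hence r2c3 = 3.
Column 4 already has 1, so r2c4 = 2.
The 3 cells of cage e must have sum 10; hence r3c3 = 4.
Row 4 already has 4, leaving r4c3 = 2.
Cage c needs sum 7, which forces r3c1 = 2.
Cage d has sum 7, leaving r3c2 = 3.
The 3 cells of cage d must have sum 7, which forces r4c1 = 3.
Cage d has sum 7; hence r4c2 = 1.
Column 1 already has 2, so r1c1 = 4.
Cage a's pair has sum 6, leaving r1c2 = 2.
Cage c has sum 7; hence r2c1 = 1.
Column 2 now contains 1, so r2c2 = 4.
The full grid is 4 2 1 3 / 1 4 3 2 / 2 3 4 1 / 3 1 2 4.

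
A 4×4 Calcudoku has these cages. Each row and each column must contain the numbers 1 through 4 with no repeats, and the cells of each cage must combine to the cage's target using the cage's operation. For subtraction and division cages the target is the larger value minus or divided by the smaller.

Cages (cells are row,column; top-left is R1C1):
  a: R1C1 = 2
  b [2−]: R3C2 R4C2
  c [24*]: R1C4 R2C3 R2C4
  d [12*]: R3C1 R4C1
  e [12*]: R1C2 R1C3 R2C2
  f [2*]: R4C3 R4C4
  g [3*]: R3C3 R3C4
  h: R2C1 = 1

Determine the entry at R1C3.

Cage a is a single given cell; hence R1C1 = 2.
Cage h is given; hence R2C1 = 1.
Row 3 needs a 2, and only R3C2 is open for it.
Cage b needs two cells with difference 2, which forces R4C2 = 4.
Cage e has product 12, which forces R1C2 = 1.
The 3 cells of cage e must have product 12, so R1C3 = 4.
Row 1 now contains 4, which forces R1C4 = 3.
Column 2 now contains 4, so R2C2 = 3.
Row 2 now contains 3, leaving R2C3 = 2.
Row 2 now contains 2, leaving R2C4 = 4.
The two cells of cage d must have product 12, so R3C1 = 4.
3 is placed in column 4, leaving R3C4 = 1.
4 is placed in row 4, leaving R4C1 = 3.
Column 3 now contains 2; hence R4C3 = 1.
1 is placed in column 4, leaving R4C4 = 2.
Row 3 now contains 1, leaving R3C3 = 3.
Completed grid: 2 1 4 3 / 1 3 2 4 / 4 2 3 1 / 3 4 1 2.

4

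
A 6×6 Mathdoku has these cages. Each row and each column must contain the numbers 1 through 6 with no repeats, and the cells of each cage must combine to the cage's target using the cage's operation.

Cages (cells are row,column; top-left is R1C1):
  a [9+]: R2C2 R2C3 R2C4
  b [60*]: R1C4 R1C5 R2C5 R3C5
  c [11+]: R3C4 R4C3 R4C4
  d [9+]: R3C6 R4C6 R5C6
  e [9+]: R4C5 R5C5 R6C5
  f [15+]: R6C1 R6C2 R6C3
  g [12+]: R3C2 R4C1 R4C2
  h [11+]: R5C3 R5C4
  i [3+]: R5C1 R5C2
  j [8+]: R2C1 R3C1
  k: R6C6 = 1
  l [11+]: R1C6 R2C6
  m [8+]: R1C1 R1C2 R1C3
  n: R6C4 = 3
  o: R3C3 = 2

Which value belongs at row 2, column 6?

6

Cage o is given, which forces R3C3 = 2.
N is a freebie; hence R6C4 = 3.
K is a freebie, leaving R6C6 = 1.
Row 6 needs a 2, and only R6C5 is open for it.
The 3 cells of cage d must have sum 9, which forces R4C6 = 2.
The 4 cells of cage b must have product 60, which forces R1C4 = 2.
In row 2, 4 can only go at R2C4, so R2C4 = 4.
Cage a has sum 9; hence R2C2 = 2.
Cage a needs sum 9, leaving R2C3 = 3.
Column 2 already has 2, which forces R5C2 = 1.
Row 2 already has 3; hence R2C1 = 5.
Row 2 now contains 5, so R2C6 = 6.
Cage j's pair has sum 8, leaving R3C1 = 3.
3 is placed in row 3, which forces R3C6 = 4.
1 is placed in row 5, leaving R5C1 = 2.
4 is placed in column 6; hence R5C6 = 3.
Cage m needs sum 8; hence R1C2 = 3.
Column 6 now contains 6, so R1C6 = 5.
Row 2 now contains 6, which forces R2C5 = 1.
Cage e needs sum 9, so R4C5 = 3.
Row 5 now contains 3, which forces R5C5 = 4.
Row 1 now contains 5, leaving R1C5 = 6.
The 4 cells of cage b must have product 60, leaving R3C5 = 5.
The 3 cells of cage g must have sum 12; hence R4C1 = 1.
Row 4 already has 1, which forces R4C4 = 6.
Column 4 now contains 6, leaving R5C4 = 5.
1 is placed in column 1, so R1C1 = 4.
Cage m has sum 8, which forces R1C3 = 1.
Row 3 now contains 5, which forces R3C2 = 6.
Column 4 now contains 6; hence R3C4 = 1.
6 is placed in row 4; hence R4C2 = 5.
The 3 cells of cage c must have sum 11; hence R4C3 = 4.
Row 5 already has 5; hence R5C3 = 6.
Column 1 already has 4, leaving R6C1 = 6.
Column 2 already has 5; hence R6C2 = 4.
Column 3 already has 6, which forces R6C3 = 5.
Completed grid: 4 3 1 2 6 5 / 5 2 3 4 1 6 / 3 6 2 1 5 4 / 1 5 4 6 3 2 / 2 1 6 5 4 3 / 6 4 5 3 2 1.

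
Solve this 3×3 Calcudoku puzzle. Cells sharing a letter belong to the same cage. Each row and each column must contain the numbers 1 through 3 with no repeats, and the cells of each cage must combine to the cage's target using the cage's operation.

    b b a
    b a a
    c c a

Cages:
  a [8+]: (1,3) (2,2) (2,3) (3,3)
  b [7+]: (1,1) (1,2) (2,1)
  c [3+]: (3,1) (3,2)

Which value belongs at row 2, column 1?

Cage a needs sum 8; hence (2,2) = 2.
Column 2 already has 2, leaving (3,2) = 1.
Cage b has sum 7; hence (1,1) = 1.
Column 2 already has 2, which forces (1,2) = 3.
Row 1 already has 3, leaving (1,3) = 2.
2 is placed in row 2, which forces (2,1) = 3.
Row 2 now contains 3; hence (2,3) = 1.
Row 3 now contains 1; hence (3,1) = 2.
Column 3 already has 2, which forces (3,3) = 3.
Filled in: 1 3 2 / 3 2 1 / 2 1 3.

3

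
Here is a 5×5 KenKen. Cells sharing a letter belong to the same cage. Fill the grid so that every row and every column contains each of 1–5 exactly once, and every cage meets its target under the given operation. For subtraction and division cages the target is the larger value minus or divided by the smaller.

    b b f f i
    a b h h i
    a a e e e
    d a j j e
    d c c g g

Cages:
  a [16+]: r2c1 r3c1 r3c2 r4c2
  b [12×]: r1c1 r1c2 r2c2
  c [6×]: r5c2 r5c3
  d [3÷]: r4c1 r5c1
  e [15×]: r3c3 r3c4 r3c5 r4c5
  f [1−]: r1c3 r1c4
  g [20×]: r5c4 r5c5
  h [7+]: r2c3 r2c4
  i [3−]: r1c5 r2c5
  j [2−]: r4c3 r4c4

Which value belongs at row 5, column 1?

1

The 4 cells of cage e must have product 15, so r4c5 = 1.
1 is placed in row 4, so r4c1 = 3.
The two cells of cage d must have quotient 3, so r5c1 = 1.
The only place for 1 in row 2 is r2c2.
Cage b has product 12, which forces r1c1 = 4.
Column 2 now contains 1, so r1c2 = 3.
3 is placed in column 2; hence r5c2 = 2.
Row 5 now contains 2, leaving r5c3 = 3.
Row 1 needs a 5, and only r1c5 is open for it.
5 is placed in column 5, leaving r2c5 = 2.
5 is placed in column 5; hence r3c5 = 3.
Cage g needs two cells with product 20, which forces r5c4 = 5.
5 is placed in column 5; hence r5c5 = 4.
Row 2 already has 2; hence r2c1 = 5.
The two cells of cage h must have sum 7, leaving r2c3 = 4.
5 is placed in column 4; hence r2c4 = 3.
The 4 cells of cage a must have sum 16, so r3c1 = 2.
Cage e has product 15; hence r3c3 = 5.
5 is placed in column 4, which forces r3c4 = 1.
Column 3 already has 4, which forces r4c3 = 2.
Row 4 now contains 2; hence r4c4 = 4.
Column 3 already has 2, so r1c3 = 1.
Column 4 now contains 1, so r1c4 = 2.
5 is placed in row 3, leaving r3c2 = 4.
Row 4 now contains 4, which forces r4c2 = 5.
Filled in: 4 3 1 2 5 / 5 1 4 3 2 / 2 4 5 1 3 / 3 5 2 4 1 / 1 2 3 5 4.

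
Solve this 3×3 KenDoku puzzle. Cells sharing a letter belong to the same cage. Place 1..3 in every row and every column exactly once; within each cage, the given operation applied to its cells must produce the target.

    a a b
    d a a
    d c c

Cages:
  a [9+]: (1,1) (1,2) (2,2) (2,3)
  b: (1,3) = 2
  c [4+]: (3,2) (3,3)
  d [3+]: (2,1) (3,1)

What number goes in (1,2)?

1

Cage b is given, leaving (1,3) = 2.
The 4 cells of cage a must have sum 9, which forces (2,2) = 2.
Cage a has sum 9, so (2,3) = 3.
3 is placed in column 3, leaving (3,3) = 1.
2 is placed in row 2, leaving (2,1) = 1.
1 is placed in row 3, so (3,1) = 2.
1 is placed in row 3, so (3,2) = 3.
Column 1 already has 1, leaving (1,1) = 3.
3 is placed in column 2, leaving (1,2) = 1.
Completed grid: 3 1 2 / 1 2 3 / 2 3 1.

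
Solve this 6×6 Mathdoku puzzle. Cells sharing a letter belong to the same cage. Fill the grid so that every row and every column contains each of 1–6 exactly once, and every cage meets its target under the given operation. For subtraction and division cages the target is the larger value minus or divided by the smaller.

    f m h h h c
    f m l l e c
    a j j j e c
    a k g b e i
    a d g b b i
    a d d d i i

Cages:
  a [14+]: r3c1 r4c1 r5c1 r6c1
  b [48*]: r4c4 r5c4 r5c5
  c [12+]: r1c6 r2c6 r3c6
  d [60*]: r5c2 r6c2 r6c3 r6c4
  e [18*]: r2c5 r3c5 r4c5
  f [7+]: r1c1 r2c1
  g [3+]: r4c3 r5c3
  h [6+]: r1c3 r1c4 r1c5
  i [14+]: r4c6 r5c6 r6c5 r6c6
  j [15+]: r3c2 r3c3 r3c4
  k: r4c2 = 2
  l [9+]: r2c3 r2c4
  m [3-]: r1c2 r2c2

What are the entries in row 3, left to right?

Cage k is a single given cell, leaving r4c2 = 2.
2 is placed in row 4; hence r4c3 = 1.
Column 3 now contains 1, leaving r5c3 = 2.
Column 3 already has 2, leaving r1c3 = 3.
Cage b needs product 48, which forces r4c4 = 4.
Cage b needs product 48, leaving r5c4 = 3.
The 3 cells of cage b must have product 48, leaving r5c5 = 4.
The two cells of cage l must have sum 9, leaving r2c3 = 4.
Cage l's pair has sum 9, so r2c4 = 5.
Column 4 already has 5, leaving r3c4 = 6.
Cage j has sum 15, so r3c2 = 4.
Row 3 already has 6, which forces r3c3 = 5.
Column 3 already has 5, leaving r6c3 = 6.
Cage d needs product 60, which forces r6c4 = 2.
4 is placed in column 2; hence r1c2 = 6.
Column 4 already has 2, so r1c4 = 1.
Cage h has sum 6, so r1c5 = 2.
The two cells of cage m must have difference 3, leaving r2c2 = 3.
Cage c has sum 12, leaving r2c6 = 6.
Cage f needs two cells with sum 7; hence r1c1 = 5.
Row 1 now contains 5, leaving r1c6 = 4.
Cage f's pair has sum 7, so r2c1 = 2.
Row 2 now contains 6, leaving r2c5 = 1.
Cage e has product 18, so r3c5 = 3.
Cage e has product 18, leaving r4c5 = 6.
Cage i needs sum 14, which forces r6c5 = 5.
Row 3 now contains 3; hence r3c1 = 1.
Cage c needs sum 12, which forces r3c6 = 2.
Row 4 already has 6, leaving r4c1 = 3.
3 is placed in row 4; hence r4c6 = 5.
Cage a needs sum 14, leaving r5c1 = 6.
Cage d has product 60; hence r5c2 = 5.
5 is placed in column 6, which forces r5c6 = 1.
Cage a needs sum 14, which forces r6c1 = 4.
Row 6 already has 5, which forces r6c2 = 1.
Column 6 now contains 1, leaving r6c6 = 3.
The full grid is 5 6 3 1 2 4 / 2 3 4 5 1 6 / 1 4 5 6 3 2 / 3 2 1 4 6 5 / 6 5 2 3 4 1 / 4 1 6 2 5 3.

1 4 5 6 3 2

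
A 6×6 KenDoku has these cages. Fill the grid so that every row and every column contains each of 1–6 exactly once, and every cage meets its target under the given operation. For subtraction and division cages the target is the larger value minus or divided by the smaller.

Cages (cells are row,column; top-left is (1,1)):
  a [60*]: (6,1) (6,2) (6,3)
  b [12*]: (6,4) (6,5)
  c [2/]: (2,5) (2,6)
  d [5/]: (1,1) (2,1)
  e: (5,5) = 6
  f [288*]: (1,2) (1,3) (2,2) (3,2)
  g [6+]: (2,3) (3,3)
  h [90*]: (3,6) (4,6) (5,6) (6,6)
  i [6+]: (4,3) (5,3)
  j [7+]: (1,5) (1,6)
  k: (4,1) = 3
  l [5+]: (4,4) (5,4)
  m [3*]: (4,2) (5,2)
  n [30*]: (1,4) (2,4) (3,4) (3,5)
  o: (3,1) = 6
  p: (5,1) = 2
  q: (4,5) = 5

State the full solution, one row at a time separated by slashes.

1 2 6 5 3 4 / 5 6 1 3 4 2 / 6 4 5 2 1 3 / 3 1 2 4 5 6 / 2 3 4 1 6 5 / 4 5 3 6 2 1

O is a freebie, so (3,1) = 6.
K is a freebie, leaving (4,1) = 3.
Row 4 now contains 3, so (4,2) = 1.
Cage q is given, leaving (4,5) = 5.
Row 4 already has 5, which forces (4,6) = 6.
P is a freebie, which forces (5,1) = 2.
1 is placed in column 2, leaving (5,2) = 3.
Cage e is a single given cell, which forces (5,5) = 6.
Cage f has product 288, leaving (1,3) = 6.
Cage f has product 288, which forces (2,2) = 6.
Cage i needs two cells with sum 6, which forces (4,3) = 2.
Cage l needs two cells with sum 5; hence (4,4) = 4.
Cage i needs two cells with sum 6; hence (5,3) = 4.
Cage l's pair has sum 5, leaving (5,4) = 1.
Row 5 now contains 1, leaving (5,6) = 5.
Column 3 already has 2, leaving (6,3) = 3.
Row 6 already has 3; hence (6,4) = 6.
Row 6 already has 3; hence (6,6) = 1.
The 4 cells of cage n must have product 30, which forces (3,5) = 1.
Column 6 now contains 1, leaving (3,6) = 3.
Cage b's pair has product 12, which forces (6,5) = 2.
The two cells of cage j must have sum 7, so (1,5) = 3.
Column 6 now contains 3; hence (1,6) = 4.
The two cells of cage g must have sum 6, which forces (2,3) = 1.
Column 5 now contains 2, so (2,5) = 4.
The two cells of cage c must have quotient 2, so (2,6) = 2.
Row 3 now contains 1; hence (3,3) = 5.
Row 3 now contains 5; hence (3,4) = 2.
The two cells of cage d must have quotient 5, so (1,1) = 1.
4 is placed in row 1, leaving (1,2) = 2.
Column 4 already has 2; hence (1,4) = 5.
Row 2 already has 1, leaving (2,1) = 5.
The 4 cells of cage n must have product 30, leaving (2,4) = 3.
Row 3 already has 2, leaving (3,2) = 4.
Column 1 already has 5, leaving (6,1) = 4.
Column 2 now contains 4, leaving (6,2) = 5.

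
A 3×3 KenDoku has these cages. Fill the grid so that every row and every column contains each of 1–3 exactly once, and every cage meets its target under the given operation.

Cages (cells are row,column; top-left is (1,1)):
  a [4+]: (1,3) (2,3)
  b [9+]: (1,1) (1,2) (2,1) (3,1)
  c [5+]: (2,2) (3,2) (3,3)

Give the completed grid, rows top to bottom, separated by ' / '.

2 3 1 / 1 2 3 / 3 1 2

The 4 cells of cage b must have sum 9, leaving (1,2) = 3.
Row 1 now contains 3, leaving (1,3) = 1.
Column 3 already has 1; hence (2,3) = 3.
3 is placed in column 2, so (3,2) = 1.
Column 3 already has 1, which forces (3,3) = 2.
1 is placed in row 1, so (1,1) = 2.
The 4 cells of cage b must have sum 9, so (2,1) = 1.
Column 2 now contains 1; hence (2,2) = 2.
Row 3 now contains 2; hence (3,1) = 3.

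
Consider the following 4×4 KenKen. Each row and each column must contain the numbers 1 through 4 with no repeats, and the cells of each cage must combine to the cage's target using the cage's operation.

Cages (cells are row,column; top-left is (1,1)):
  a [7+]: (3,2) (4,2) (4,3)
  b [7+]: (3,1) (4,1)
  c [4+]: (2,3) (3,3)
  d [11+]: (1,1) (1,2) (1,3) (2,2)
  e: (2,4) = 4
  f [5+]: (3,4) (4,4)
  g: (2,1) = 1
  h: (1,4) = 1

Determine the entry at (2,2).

Cage h is given; hence (1,4) = 1.
G is a freebie, which forces (2,1) = 1.
1 is placed in row 2, leaving (2,3) = 3.
E is a freebie, which forces (2,4) = 4.
3 is placed in column 3, which forces (3,3) = 1.
4 is placed in row 2; hence (2,2) = 2.
Column 2 already has 2, leaving (3,2) = 4.
Column 2 already has 4, so (1,2) = 3.
Row 3 now contains 4, leaving (3,1) = 3.
3 is placed in row 3, which forces (3,4) = 2.
Cage b needs two cells with sum 7, which forces (4,1) = 4.
Cage a has sum 7; hence (4,2) = 1.
Cage a needs sum 7, which forces (4,3) = 2.
Column 4 already has 2, which forces (4,4) = 3.
Column 1 already has 4; hence (1,1) = 2.
2 is placed in column 3, which forces (1,3) = 4.
The full grid is 2 3 4 1 / 1 2 3 4 / 3 4 1 2 / 4 1 2 3.

2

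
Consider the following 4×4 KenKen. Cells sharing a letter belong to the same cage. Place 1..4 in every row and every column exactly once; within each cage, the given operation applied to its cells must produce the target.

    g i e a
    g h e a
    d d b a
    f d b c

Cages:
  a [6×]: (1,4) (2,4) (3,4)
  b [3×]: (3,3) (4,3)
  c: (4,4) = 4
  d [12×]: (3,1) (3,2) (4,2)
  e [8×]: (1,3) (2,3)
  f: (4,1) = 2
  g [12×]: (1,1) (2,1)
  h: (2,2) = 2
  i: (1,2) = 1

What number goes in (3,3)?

I is a freebie, which forces (1,2) = 1.
Cage h is given, so (2,2) = 2.
2 is placed in row 2, which forces (2,3) = 4.
Cage f is given, leaving (4,1) = 2.
C is a freebie, leaving (4,4) = 4.
Cage g's pair has product 12, which forces (1,1) = 4.
4 is placed in column 3, leaving (1,3) = 2.
Row 1 already has 2, which forces (1,4) = 3.
Row 2 now contains 4, so (2,1) = 3.
Column 4 now contains 3, leaving (2,4) = 1.
The 3 cells of cage d must have product 12, so (3,1) = 1.
Cage d needs product 12; hence (3,2) = 4.
Row 3 now contains 1, which forces (3,3) = 3.
Column 4 now contains 1; hence (3,4) = 2.
Row 4 already has 4, so (4,2) = 3.
Column 3 already has 3, leaving (4,3) = 1.
The full grid is 4 1 2 3 / 3 2 4 1 / 1 4 3 2 / 2 3 1 4.

3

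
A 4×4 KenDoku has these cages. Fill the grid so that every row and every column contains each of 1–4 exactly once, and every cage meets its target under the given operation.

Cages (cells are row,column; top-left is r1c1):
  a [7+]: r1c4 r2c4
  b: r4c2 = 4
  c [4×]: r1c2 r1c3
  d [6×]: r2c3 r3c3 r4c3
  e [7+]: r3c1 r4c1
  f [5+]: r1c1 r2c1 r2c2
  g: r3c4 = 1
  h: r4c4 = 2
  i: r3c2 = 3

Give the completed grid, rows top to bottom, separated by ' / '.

2 1 4 3 / 1 2 3 4 / 4 3 2 1 / 3 4 1 2

I is a freebie, so r3c2 = 3.
Cage g is a single given cell, which forces r3c4 = 1.
Cage b is a single given cell, which forces r4c2 = 4.
Cage h is a single given cell, which forces r4c4 = 2.
Column 2 now contains 4; hence r1c2 = 1.
Cage c's pair has product 4, so r1c3 = 4.
Row 1 already has 4, so r1c4 = 3.
1 is placed in column 2, which forces r2c2 = 2.
Column 4 now contains 3, which forces r2c4 = 4.
Row 3 already has 3, leaving r3c1 = 4.
Row 3 now contains 1, so r3c3 = 2.
Row 4 now contains 4, leaving r4c1 = 3.
3 is placed in row 4, so r4c3 = 1.
Row 1 already has 1; hence r1c1 = 2.
Column 1 now contains 3, so r2c1 = 1.
1 is placed in column 3, leaving r2c3 = 3.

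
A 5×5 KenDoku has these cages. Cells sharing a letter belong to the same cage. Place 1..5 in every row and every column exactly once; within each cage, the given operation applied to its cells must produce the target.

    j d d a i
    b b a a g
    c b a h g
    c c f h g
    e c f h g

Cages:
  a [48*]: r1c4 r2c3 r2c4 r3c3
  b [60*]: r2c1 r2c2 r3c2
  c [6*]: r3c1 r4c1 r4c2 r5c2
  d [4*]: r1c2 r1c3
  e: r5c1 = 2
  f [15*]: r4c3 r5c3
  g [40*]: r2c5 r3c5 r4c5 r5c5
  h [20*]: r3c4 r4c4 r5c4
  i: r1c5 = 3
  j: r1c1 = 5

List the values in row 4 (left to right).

J is a freebie, leaving r1c1 = 5.
Cage i is a single given cell, which forces r1c5 = 3.
Cage e is given, which forces r5c1 = 2.
The 4 cells of cage c must have product 6, which forces r4c2 = 2.
Cage c needs product 6; hence r5c2 = 1.
Column 2 now contains 1, which forces r1c2 = 4.
Cage d's pair has product 4, which forces r1c3 = 1.
Row 1 now contains 1, which forces r1c4 = 2.
Cage b has product 60; hence r2c1 = 4.
Row 2 already has 4, leaving r2c4 = 3.
3 is placed in row 2; hence r2c2 = 5.
3 is placed in row 2, leaving r2c3 = 2.
2 is placed in row 2, leaving r2c5 = 1.
The 3 cells of cage b must have product 60; hence r3c2 = 3.
Cage a needs product 48, which forces r3c3 = 4.
Row 3 now contains 3; hence r3c1 = 1.
Row 3 now contains 1, which forces r3c4 = 5.
Cage g needs product 40, which forces r3c5 = 2.
The 4 cells of cage c must have product 6; hence r4c1 = 3.
3 is placed in row 4, leaving r4c3 = 5.
5 is placed in row 4; hence r4c5 = 4.
Column 3 now contains 5, which forces r5c3 = 3.
5 is placed in column 4; hence r5c4 = 4.
Column 5 already has 4; hence r5c5 = 5.
Row 4 now contains 4, leaving r4c4 = 1.
The full grid is 5 4 1 2 3 / 4 5 2 3 1 / 1 3 4 5 2 / 3 2 5 1 4 / 2 1 3 4 5.

3 2 5 1 4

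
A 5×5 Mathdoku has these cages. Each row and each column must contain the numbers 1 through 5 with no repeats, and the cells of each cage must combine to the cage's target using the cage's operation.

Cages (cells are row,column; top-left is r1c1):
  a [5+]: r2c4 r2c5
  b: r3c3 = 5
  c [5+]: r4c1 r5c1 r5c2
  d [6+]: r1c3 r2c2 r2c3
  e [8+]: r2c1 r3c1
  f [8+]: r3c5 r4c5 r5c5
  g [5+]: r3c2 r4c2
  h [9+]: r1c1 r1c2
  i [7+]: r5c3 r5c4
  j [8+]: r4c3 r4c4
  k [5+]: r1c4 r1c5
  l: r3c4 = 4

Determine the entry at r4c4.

5

Cage b is a single given cell; hence r3c3 = 5.
Cage l is given, leaving r3c4 = 4.
Column 3 already has 5; hence r4c3 = 3.
Row 4 already has 3, so r4c4 = 5.
Cage e needs two cells with sum 8, leaving r2c1 = 5.
Row 3 now contains 5; hence r3c1 = 3.
Row 3 now contains 3, so r3c2 = 1.
1 is placed in row 3; hence r3c5 = 2.
Column 1 already has 3; hence r5c1 = 1.
Column 2 already has 1, leaving r5c2 = 2.
The two cells of cage i must have sum 7; hence r5c3 = 4.
The two cells of cage i must have sum 7, leaving r5c4 = 3.
Row 5 now contains 3, which forces r5c5 = 5.
Column 1 now contains 5, which forces r1c1 = 4.
Cage h needs two cells with sum 9, which forces r1c2 = 5.
Row 1 now contains 4, so r1c5 = 3.
Column 2 already has 1, which forces r2c2 = 3.
Column 5 already has 3, which forces r2c5 = 4.
1 is placed in column 1, which forces r4c1 = 2.
Column 2 already has 2, leaving r4c2 = 4.
Cage f needs sum 8, leaving r4c5 = 1.
Cage k needs two cells with sum 5, so r1c4 = 2.
Cage a's pair has sum 5, leaving r2c4 = 1.
2 is placed in row 1, so r1c3 = 1.
Row 2 now contains 1; hence r2c3 = 2.
Completed grid: 4 5 1 2 3 / 5 3 2 1 4 / 3 1 5 4 2 / 2 4 3 5 1 / 1 2 4 3 5.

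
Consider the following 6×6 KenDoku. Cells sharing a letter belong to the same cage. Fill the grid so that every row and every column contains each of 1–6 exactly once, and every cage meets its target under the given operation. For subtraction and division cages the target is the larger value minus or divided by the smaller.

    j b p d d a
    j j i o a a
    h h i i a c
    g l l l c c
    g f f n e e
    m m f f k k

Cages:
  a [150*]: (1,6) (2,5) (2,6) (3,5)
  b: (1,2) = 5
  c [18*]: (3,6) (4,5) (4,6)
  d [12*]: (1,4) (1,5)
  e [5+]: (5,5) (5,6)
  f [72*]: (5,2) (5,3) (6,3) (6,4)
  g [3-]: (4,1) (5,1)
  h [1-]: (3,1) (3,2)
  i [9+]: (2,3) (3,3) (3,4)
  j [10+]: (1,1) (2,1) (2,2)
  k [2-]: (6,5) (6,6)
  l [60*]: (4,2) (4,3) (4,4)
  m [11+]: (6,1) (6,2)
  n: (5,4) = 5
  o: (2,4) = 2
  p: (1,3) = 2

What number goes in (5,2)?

Cage b is given, leaving (1,2) = 5.
P is a freebie, so (1,3) = 2.
Cage o is a single given cell; hence (2,4) = 2.
Cage n is given; hence (5,4) = 5.
5 is placed in column 2, so (6,2) = 6.
Cage a has product 150, which forces (2,6) = 5.
Cage a has product 150, leaving (3,5) = 5.
Cage l has product 60, so (4,3) = 5.
Row 6 already has 6, leaving (6,1) = 5.
Cage i has sum 9, which forces (2,3) = 4.
Cage i has sum 9; hence (3,3) = 1.
Cage i has sum 9, so (3,4) = 4.
1 is placed in column 3; hence (6,3) = 3.
Row 6 already has 3, which forces (6,4) = 1.
Column 4 now contains 4, leaving (1,4) = 3.
Cage d needs two cells with product 12; hence (1,5) = 4.
Column 4 now contains 3, leaving (4,4) = 6.
The 4 cells of cage f must have product 72, which forces (5,2) = 4.
Column 3 now contains 3, leaving (5,3) = 6.
Column 5 now contains 4, which forces (6,5) = 2.
Row 6 now contains 2; hence (6,6) = 4.
Cage g needs two cells with difference 3, leaving (4,1) = 4.
Column 2 already has 4, which forces (4,2) = 2.
Cage g's pair has difference 3, so (5,1) = 1.
Cage e needs two cells with sum 5, so (5,5) = 3.
Cage e needs two cells with sum 5, so (5,6) = 2.
Column 1 already has 1, so (1,1) = 6.
Row 1 now contains 6, so (1,6) = 1.
The 3 cells of cage j must have sum 10, leaving (2,1) = 3.
Cage j has sum 10, so (2,2) = 1.
1 is placed in row 2, which forces (2,5) = 6.
Cage h needs two cells with difference 1, leaving (3,1) = 2.
Column 2 already has 2, leaving (3,2) = 3.
Cage c has product 18, which forces (3,6) = 6.
Column 5 already has 3, leaving (4,5) = 1.
The 3 cells of cage c must have product 18, leaving (4,6) = 3.
Filled in: 6 5 2 3 4 1 / 3 1 4 2 6 5 / 2 3 1 4 5 6 / 4 2 5 6 1 3 / 1 4 6 5 3 2 / 5 6 3 1 2 4.

4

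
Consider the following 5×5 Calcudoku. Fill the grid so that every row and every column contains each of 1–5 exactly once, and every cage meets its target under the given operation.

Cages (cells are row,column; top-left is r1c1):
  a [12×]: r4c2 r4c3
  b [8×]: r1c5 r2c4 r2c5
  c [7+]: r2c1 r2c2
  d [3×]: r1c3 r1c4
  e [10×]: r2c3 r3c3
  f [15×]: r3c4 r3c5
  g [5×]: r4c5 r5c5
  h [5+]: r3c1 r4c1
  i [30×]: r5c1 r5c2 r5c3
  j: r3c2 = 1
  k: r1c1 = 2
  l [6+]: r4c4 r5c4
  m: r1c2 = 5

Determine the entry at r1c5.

K is a freebie, which forces r1c1 = 2.
Cage m is a single given cell, so r1c2 = 5.
Cage j is given; hence r3c2 = 1.
Cage h needs two cells with sum 5, leaving r3c1 = 4.
Cage h's pair has sum 5, which forces r4c1 = 1.
1 is placed in row 4, which forces r4c5 = 5.
5 is placed in column 5, leaving r5c5 = 1.
1 is placed in column 5; hence r1c5 = 4.
Cage b has product 8; hence r2c4 = 1.
Cage b has product 8, leaving r2c5 = 2.
Cage f needs two cells with product 15, leaving r3c4 = 5.
5 is placed in column 5, which forces r3c5 = 3.
Cage d's pair has product 3; hence r1c3 = 1.
1 is placed in column 4; hence r1c4 = 3.
The two cells of cage c must have sum 7; hence r2c1 = 3.
2 is placed in row 2, leaving r2c2 = 4.
2 is placed in row 2, so r2c3 = 5.
Row 3 already has 5, leaving r3c3 = 2.
Column 2 now contains 4; hence r4c2 = 3.
Row 4 already has 3, leaving r4c3 = 4.
4 is placed in row 4, leaving r4c4 = 2.
3 is placed in column 1, so r5c1 = 5.
Column 2 now contains 3, leaving r5c2 = 2.
Column 3 now contains 2, leaving r5c3 = 3.
Column 4 now contains 2; hence r5c4 = 4.
Completed grid: 2 5 1 3 4 / 3 4 5 1 2 / 4 1 2 5 3 / 1 3 4 2 5 / 5 2 3 4 1.

4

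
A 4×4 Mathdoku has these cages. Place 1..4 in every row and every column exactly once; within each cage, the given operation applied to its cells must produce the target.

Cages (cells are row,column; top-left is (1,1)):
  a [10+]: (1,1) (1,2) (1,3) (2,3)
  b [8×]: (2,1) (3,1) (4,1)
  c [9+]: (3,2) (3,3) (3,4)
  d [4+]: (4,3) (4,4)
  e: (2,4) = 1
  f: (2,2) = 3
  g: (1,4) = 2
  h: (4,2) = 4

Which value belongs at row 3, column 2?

2

G is a freebie, which forces (1,4) = 2.
Cage f is a single given cell; hence (2,2) = 3.
Cage e is a single given cell; hence (2,4) = 1.
Cage h is given, so (4,2) = 4.
1 is placed in column 4, so (4,4) = 3.
4 is placed in column 2, so (1,2) = 1.
Cage a needs sum 10, which forces (2,3) = 2.
4 is placed in column 2, so (3,2) = 2.
Cage c needs sum 9, which forces (3,3) = 3.
Column 4 already has 3, so (3,4) = 4.
3 is placed in row 4, which forces (4,3) = 1.
Cage a needs sum 10, so (1,1) = 3.
3 is placed in column 3, which forces (1,3) = 4.
Row 2 already has 2, leaving (2,1) = 4.
4 is placed in row 3, so (3,1) = 1.
Row 4 now contains 1; hence (4,1) = 2.
Completed grid: 3 1 4 2 / 4 3 2 1 / 1 2 3 4 / 2 4 1 3.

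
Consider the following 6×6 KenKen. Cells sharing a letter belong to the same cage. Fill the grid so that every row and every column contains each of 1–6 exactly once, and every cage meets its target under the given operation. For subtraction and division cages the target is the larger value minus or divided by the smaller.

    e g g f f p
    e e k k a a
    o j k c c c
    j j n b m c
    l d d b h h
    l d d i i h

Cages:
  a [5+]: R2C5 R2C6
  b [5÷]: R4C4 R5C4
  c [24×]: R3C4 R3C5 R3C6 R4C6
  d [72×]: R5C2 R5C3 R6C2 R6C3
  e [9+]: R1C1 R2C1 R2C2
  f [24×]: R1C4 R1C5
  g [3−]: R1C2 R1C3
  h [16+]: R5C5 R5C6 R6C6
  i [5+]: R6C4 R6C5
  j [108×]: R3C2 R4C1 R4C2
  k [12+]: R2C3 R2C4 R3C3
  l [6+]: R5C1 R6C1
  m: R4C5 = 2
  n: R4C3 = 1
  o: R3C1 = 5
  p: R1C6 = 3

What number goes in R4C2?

P is a freebie, which forces R1C6 = 3.
O is a freebie; hence R3C1 = 5.
Cage j has product 108, which forces R3C2 = 6.
The 3 cells of cage j must have product 108, which forces R4C1 = 6.
Cage j has product 108, leaving R4C2 = 3.
Cage n is a single given cell, so R4C3 = 1.
Row 4 already has 1; hence R4C4 = 5.
M is a freebie, leaving R4C5 = 2.
Row 4 already has 2, so R4C6 = 4.
5 is placed in column 4, which forces R5C4 = 1.
Column 6 now contains 4, which forces R5C6 = 6.
6 is placed in column 6, leaving R6C6 = 5.
The 4 cells of cage d must have product 72, leaving R5C2 = 4.
Cage d needs product 72; hence R5C3 = 3.
Row 5 now contains 6, so R5C5 = 5.
Cage d has product 72, which forces R6C2 = 1.
Cage d needs product 72; hence R6C3 = 6.
Row 6 now contains 1, which forces R6C5 = 3.
The 3 cells of cage e must have sum 9, so R2C1 = 3.
Row 2 now contains 3, leaving R2C4 = 6.
Column 5 already has 3, leaving R2C5 = 4.
The two cells of cage a must have sum 5, which forces R2C6 = 1.
The 4 cells of cage c must have product 24, which forces R3C4 = 3.
Column 5 already has 3, leaving R3C5 = 1.
The 4 cells of cage c must have product 24, so R3C6 = 2.
4 is placed in row 5; hence R5C1 = 2.
Cage l's pair has sum 6, leaving R6C1 = 4.
Cage i needs two cells with sum 5, leaving R6C4 = 2.
4 is placed in column 1; hence R1C1 = 1.
Column 4 now contains 6; hence R1C4 = 4.
4 is placed in column 5; hence R1C5 = 6.
The 3 cells of cage e must have sum 9; hence R2C2 = 5.
Cage k needs sum 12, leaving R2C3 = 2.
Row 3 already has 2, so R3C3 = 4.
Column 2 now contains 5; hence R1C2 = 2.
Column 3 now contains 2, which forces R1C3 = 5.
The full grid is 1 2 5 4 6 3 / 3 5 2 6 4 1 / 5 6 4 3 1 2 / 6 3 1 5 2 4 / 2 4 3 1 5 6 / 4 1 6 2 3 5.

3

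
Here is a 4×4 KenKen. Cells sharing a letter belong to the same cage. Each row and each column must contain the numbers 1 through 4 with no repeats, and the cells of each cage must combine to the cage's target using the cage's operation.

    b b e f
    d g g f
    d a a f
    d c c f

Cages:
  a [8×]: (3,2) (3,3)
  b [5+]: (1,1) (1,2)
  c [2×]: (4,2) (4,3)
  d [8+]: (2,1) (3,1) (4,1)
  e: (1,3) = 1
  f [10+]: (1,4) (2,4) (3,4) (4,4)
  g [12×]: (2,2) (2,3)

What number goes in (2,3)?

Cage e is given, so (1,3) = 1.
1 is placed in column 3, leaving (4,3) = 2.
Cage a needs two cells with product 8; hence (3,2) = 2.
2 is placed in column 3, so (3,3) = 4.
Row 4 now contains 2, so (4,2) = 1.
Cage b's pair has sum 5, so (1,1) = 2.
Column 2 already has 2, so (1,2) = 3.
Row 1 now contains 3, so (1,4) = 4.
Cage g's pair has product 12, leaving (2,2) = 4.
4 is placed in column 3, which forces (2,3) = 3.
Column 4 already has 4; hence (4,4) = 3.
3 is placed in row 2, which forces (2,1) = 1.
Cage f has sum 10; hence (2,4) = 2.
The 3 cells of cage d must have sum 8, leaving (3,1) = 3.
Column 4 now contains 3; hence (3,4) = 1.
Row 4 now contains 3, leaving (4,1) = 4.
Completed grid: 2 3 1 4 / 1 4 3 2 / 3 2 4 1 / 4 1 2 3.

3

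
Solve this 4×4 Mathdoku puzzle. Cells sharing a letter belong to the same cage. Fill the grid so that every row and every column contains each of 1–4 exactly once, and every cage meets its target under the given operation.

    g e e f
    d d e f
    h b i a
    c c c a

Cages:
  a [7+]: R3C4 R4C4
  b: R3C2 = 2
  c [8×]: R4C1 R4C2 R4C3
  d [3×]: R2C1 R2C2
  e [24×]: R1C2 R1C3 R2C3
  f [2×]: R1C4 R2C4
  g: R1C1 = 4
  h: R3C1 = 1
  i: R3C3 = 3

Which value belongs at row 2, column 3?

Cage g is a single given cell; hence R1C1 = 4.
Cage h is a single given cell; hence R3C1 = 1.
B is a freebie, which forces R3C2 = 2.
Cage i is given, leaving R3C3 = 3.
Row 3 now contains 3, which forces R3C4 = 4.
1 is placed in column 1, so R4C1 = 2.
Column 4 already has 4, leaving R4C4 = 3.
2 is placed in column 2, leaving R1C2 = 3.
Column 3 now contains 3; hence R1C3 = 2.
Row 1 already has 2; hence R1C4 = 1.
1 is placed in column 1, which forces R2C1 = 3.
The two cells of cage d must have product 3, so R2C2 = 1.
The 3 cells of cage e must have product 24, which forces R2C3 = 4.
Column 4 now contains 1; hence R2C4 = 2.
1 is placed in column 2, which forces R4C2 = 4.
Column 3 now contains 4, so R4C3 = 1.
Filled in: 4 3 2 1 / 3 1 4 2 / 1 2 3 4 / 2 4 1 3.

4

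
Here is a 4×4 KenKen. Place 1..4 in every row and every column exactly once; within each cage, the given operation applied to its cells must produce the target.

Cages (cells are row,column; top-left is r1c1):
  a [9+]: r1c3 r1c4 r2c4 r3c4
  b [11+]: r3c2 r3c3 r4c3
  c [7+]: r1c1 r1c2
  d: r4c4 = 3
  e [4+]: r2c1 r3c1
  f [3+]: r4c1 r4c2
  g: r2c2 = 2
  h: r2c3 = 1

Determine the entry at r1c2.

G is a freebie, leaving r2c2 = 2.
Cage h is a single given cell, so r2c3 = 1.
Cage b needs sum 11, which forces r3c2 = 4.
Cage b has sum 11, which forces r3c3 = 3.
Column 2 now contains 2, so r4c2 = 1.
Cage b needs sum 11, which forces r4c3 = 4.
D is a freebie, which forces r4c4 = 3.
Cage c needs two cells with sum 7, which forces r1c1 = 4.
Column 2 now contains 4, which forces r1c2 = 3.
Column 3 now contains 3, so r1c3 = 2.
The 4 cells of cage a must have sum 9; hence r1c4 = 1.
1 is placed in row 2; hence r2c1 = 3.
Column 4 now contains 3; hence r2c4 = 4.
Row 3 now contains 3, so r3c1 = 1.
Cage a needs sum 9, leaving r3c4 = 2.
1 is placed in row 4, leaving r4c1 = 2.
The full grid is 4 3 2 1 / 3 2 1 4 / 1 4 3 2 / 2 1 4 3.

3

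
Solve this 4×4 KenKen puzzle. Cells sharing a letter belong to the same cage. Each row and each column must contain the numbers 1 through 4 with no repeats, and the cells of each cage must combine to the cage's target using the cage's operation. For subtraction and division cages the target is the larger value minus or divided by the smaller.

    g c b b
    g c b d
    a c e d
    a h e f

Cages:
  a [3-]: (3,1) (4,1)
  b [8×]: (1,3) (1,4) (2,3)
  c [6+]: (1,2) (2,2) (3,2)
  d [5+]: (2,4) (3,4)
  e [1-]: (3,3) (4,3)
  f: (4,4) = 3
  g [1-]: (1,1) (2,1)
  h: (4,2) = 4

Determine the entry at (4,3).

Cage h is a single given cell, which forces (4,2) = 4.
F is a freebie; hence (4,4) = 3.
Cage a's pair has difference 3; hence (3,1) = 4.
Row 3 now contains 4; hence (3,4) = 1.
4 is placed in row 4, which forces (4,1) = 1.
Row 4 already has 1, which forces (4,3) = 2.
Cage b needs product 8, so (1,4) = 2.
1 is placed in column 4, which forces (2,4) = 4.
Column 3 already has 2; hence (3,3) = 3.
Row 1 already has 2; hence (1,1) = 3.
Row 1 already has 3, so (1,2) = 1.
The 3 cells of cage b must have product 8; hence (1,3) = 4.
The two cells of cage g must have difference 1, so (2,1) = 2.
Column 2 now contains 1, leaving (2,2) = 3.
Row 2 already has 4, which forces (2,3) = 1.
3 is placed in row 3, which forces (3,2) = 2.
Completed grid: 3 1 4 2 / 2 3 1 4 / 4 2 3 1 / 1 4 2 3.

2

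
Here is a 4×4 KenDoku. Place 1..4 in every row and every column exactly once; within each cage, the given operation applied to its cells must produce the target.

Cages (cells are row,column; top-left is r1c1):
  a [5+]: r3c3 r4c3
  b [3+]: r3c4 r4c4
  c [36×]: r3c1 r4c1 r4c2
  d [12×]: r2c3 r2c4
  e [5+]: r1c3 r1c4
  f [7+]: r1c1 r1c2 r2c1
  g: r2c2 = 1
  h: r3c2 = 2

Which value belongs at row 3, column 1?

3

Cage g is given; hence r2c2 = 1.
Cage c needs product 36; hence r3c1 = 3.
H is a freebie, which forces r3c2 = 2.
2 is placed in row 3, which forces r3c4 = 1.
Cage c has product 36; hence r4c1 = 4.
Cage c needs product 36; hence r4c2 = 3.
1 is placed in column 4; hence r4c4 = 2.
Cage f has sum 7, so r1c1 = 1.
Column 2 now contains 3, so r1c2 = 4.
Row 1 now contains 1, leaving r1c3 = 2.
Row 1 already has 4, so r1c4 = 3.
Column 1 already has 4; hence r2c1 = 2.
Column 4 now contains 3; hence r2c4 = 4.
1 is placed in row 3, leaving r3c3 = 4.
Row 4 now contains 2, so r4c3 = 1.
Row 2 now contains 4; hence r2c3 = 3.
Filled in: 1 4 2 3 / 2 1 3 4 / 3 2 4 1 / 4 3 1 2.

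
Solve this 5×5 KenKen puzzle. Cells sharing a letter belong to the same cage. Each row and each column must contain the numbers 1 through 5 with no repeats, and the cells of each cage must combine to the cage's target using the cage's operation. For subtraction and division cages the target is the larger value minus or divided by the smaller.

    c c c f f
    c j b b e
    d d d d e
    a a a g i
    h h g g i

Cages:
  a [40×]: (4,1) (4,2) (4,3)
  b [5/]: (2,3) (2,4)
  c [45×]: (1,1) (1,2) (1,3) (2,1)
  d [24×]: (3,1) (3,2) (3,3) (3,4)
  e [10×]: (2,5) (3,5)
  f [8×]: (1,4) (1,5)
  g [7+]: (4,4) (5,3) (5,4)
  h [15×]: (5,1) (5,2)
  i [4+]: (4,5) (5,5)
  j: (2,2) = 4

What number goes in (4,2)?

Cage c needs product 45, so (2,1) = 3.
Cage j is given, so (2,2) = 4.
Column 1 already has 3, leaving (5,1) = 5.
Row 5 now contains 5, so (5,2) = 3.
Row 5 now contains 3, so (5,5) = 1.
Column 1 now contains 5, leaving (1,1) = 1.
Cage c needs product 45; hence (1,2) = 5.
Cage c needs product 45, leaving (1,3) = 3.
Column 2 already has 5, which forces (4,2) = 2.
The 3 cells of cage g must have sum 7, which forces (4,4) = 1.
1 is placed in column 5, leaving (4,5) = 3.
Cage b needs two cells with quotient 5, so (2,3) = 1.
Column 4 now contains 1, which forces (2,4) = 5.
Row 2 already has 5, so (2,5) = 2.
Column 2 now contains 2, which forces (3,2) = 1.
Cage d has product 24, which forces (3,4) = 3.
Column 5 now contains 2, leaving (3,5) = 5.
Row 4 already has 2, which forces (4,1) = 4.
The 3 cells of cage a must have product 40; hence (4,3) = 5.
Cage f's pair has product 8, so (1,4) = 2.
Column 5 now contains 2; hence (1,5) = 4.
4 is placed in column 1; hence (3,1) = 2.
Cage d needs product 24; hence (3,3) = 4.
Column 3 already has 4; hence (5,3) = 2.
Column 4 already has 2, leaving (5,4) = 4.
Filled in: 1 5 3 2 4 / 3 4 1 5 2 / 2 1 4 3 5 / 4 2 5 1 3 / 5 3 2 4 1.

2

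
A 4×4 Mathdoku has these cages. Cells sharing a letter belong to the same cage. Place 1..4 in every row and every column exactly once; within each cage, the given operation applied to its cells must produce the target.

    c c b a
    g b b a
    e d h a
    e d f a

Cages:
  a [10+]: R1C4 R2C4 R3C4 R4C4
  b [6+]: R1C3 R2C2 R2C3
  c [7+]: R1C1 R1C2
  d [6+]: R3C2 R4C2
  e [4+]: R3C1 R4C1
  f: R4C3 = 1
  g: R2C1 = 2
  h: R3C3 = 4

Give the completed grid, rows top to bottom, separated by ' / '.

4 3 2 1 / 2 1 3 4 / 1 2 4 3 / 3 4 1 2

Cage g is a single given cell, leaving R2C1 = 2.
Cage h is given, so R3C3 = 4.
Cage f is a single given cell, which forces R4C3 = 1.
The 3 cells of cage b must have sum 6, so R1C3 = 2.
The 3 cells of cage b must have sum 6, so R2C2 = 1.
1 is placed in column 3, leaving R2C3 = 3.
3 is placed in row 2, leaving R2C4 = 4.
Cage e needs two cells with sum 4, which forces R3C1 = 1.
4 is placed in row 3, so R3C2 = 2.
2 is placed in row 3; hence R3C4 = 3.
1 is placed in row 4; hence R4C1 = 3.
Cage d's pair has sum 6; hence R4C2 = 4.
Column 4 now contains 3; hence R4C4 = 2.
3 is placed in column 1; hence R1C1 = 4.
Column 2 already has 4; hence R1C2 = 3.
Column 4 now contains 3, which forces R1C4 = 1.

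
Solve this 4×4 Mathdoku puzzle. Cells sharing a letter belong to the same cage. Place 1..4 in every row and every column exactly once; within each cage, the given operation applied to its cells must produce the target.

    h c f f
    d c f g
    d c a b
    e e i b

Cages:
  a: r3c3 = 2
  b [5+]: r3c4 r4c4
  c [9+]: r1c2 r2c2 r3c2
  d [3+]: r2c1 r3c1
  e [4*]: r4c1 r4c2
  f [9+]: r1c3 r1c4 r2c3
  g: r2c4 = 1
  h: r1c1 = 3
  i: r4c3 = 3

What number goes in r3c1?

1

Cage h is given, so r1c1 = 3.
Cage g is a single given cell, so r2c4 = 1.
A is a freebie; hence r3c3 = 2.
Cage i is given, so r4c3 = 3.
Cage f has sum 9, which forces r1c3 = 1.
The 3 cells of cage f must have sum 9, which forces r1c4 = 4.
1 is placed in row 2, so r2c1 = 2.
3 is placed in column 3, leaving r2c3 = 4.
Row 3 already has 2; hence r3c1 = 1.
Cage b needs two cells with sum 5; hence r3c4 = 3.
1 is placed in column 1, leaving r4c1 = 4.
4 is placed in row 4, which forces r4c2 = 1.
Cage b's pair has sum 5, which forces r4c4 = 2.
Row 1 now contains 4, which forces r1c2 = 2.
Row 2 now contains 4, which forces r2c2 = 3.
Row 3 already has 3, which forces r3c2 = 4.
Filled in: 3 2 1 4 / 2 3 4 1 / 1 4 2 3 / 4 1 3 2.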